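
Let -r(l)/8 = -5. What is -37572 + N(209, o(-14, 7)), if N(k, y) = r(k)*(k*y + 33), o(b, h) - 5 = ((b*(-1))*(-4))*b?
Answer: 6559788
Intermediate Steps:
r(l) = 40 (r(l) = -8*(-5) = 40)
o(b, h) = 5 + 4*b**2 (o(b, h) = 5 + ((b*(-1))*(-4))*b = 5 + (-b*(-4))*b = 5 + (4*b)*b = 5 + 4*b**2)
N(k, y) = 1320 + 40*k*y (N(k, y) = 40*(k*y + 33) = 40*(33 + k*y) = 1320 + 40*k*y)
-37572 + N(209, o(-14, 7)) = -37572 + (1320 + 40*209*(5 + 4*(-14)**2)) = -37572 + (1320 + 40*209*(5 + 4*196)) = -37572 + (1320 + 40*209*(5 + 784)) = -37572 + (1320 + 40*209*789) = -37572 + (1320 + 6596040) = -37572 + 6597360 = 6559788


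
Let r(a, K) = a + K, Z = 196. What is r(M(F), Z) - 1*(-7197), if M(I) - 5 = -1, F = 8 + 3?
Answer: 7397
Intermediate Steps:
F = 11
M(I) = 4 (M(I) = 5 - 1 = 4)
r(a, K) = K + a
r(M(F), Z) - 1*(-7197) = (196 + 4) - 1*(-7197) = 200 + 7197 = 7397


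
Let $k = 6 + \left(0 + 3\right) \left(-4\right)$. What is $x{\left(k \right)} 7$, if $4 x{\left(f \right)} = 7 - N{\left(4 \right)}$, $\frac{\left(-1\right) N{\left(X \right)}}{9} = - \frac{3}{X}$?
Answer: $\frac{7}{16} \approx 0.4375$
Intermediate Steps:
$N{\left(X \right)} = \frac{27}{X}$ ($N{\left(X \right)} = - 9 \left(- \frac{3}{X}\right) = \frac{27}{X}$)
$k = -6$ ($k = 6 + 3 \left(-4\right) = 6 - 12 = -6$)
$x{\left(f \right)} = \frac{1}{16}$ ($x{\left(f \right)} = \frac{7 - \frac{27}{4}}{4} = \frac{1}{4} \cdot \frac{1}{4} = \frac{1}{16}$)
$x{\left(k \right)} 7 = \frac{1}{16} \cdot 7 = \frac{7}{16}$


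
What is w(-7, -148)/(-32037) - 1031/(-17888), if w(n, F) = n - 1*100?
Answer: 34944163/573077856 ≈ 0.060976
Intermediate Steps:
w(n, F) = -100 + n (w(n, F) = n - 100 = -100 + n)
w(-7, -148)/(-32037) - 1031/(-17888) = (-100 - 7)/(-32037) - 1031/(-17888) = -107*(-1/32037) - 1031*(-1/17888) = 107/32037 + 1031/17888 = 34944163/573077856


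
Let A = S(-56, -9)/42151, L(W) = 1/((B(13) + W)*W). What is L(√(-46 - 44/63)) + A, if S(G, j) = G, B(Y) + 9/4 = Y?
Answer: 14*(-402895*√20594 + 5313252*I)/(62004121*(-903*I + 4*√20594)) ≈ -0.0074915 - 0.0096949*I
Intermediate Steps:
B(Y) = -9/4 + Y
L(W) = 1/(W*(43/4 + W)) (L(W) = 1/(((-9/4 + 13) + W)*W) = 1/((43/4 + W)*W) = 1/(W*(43/4 + W)))
A = -56/42151 ≈ -0.0013286
L(√(-46 - 44/63)) + A = 4/((√(-46 - 44/63))*(43 + 4*√(-46 - 44/63))) - 56/42151 = 4/((√(-2942/63))*(43 + 4*√(-2942/63))) - 56/42151 = 4/(((I*√20594/21))*(43 + 4*(I*√20594/21))) - 56/42151 = 4*(-3*I*√20594/2942)/(43 + 4*I*√20594/21) - 56/42151 = -6*I*√20594/(1471*(43 + 4*I*√20594/21)) - 56/42151 = -56/42151 - 6*I*√20594/(1471*(43 + 4*I*√20594/21))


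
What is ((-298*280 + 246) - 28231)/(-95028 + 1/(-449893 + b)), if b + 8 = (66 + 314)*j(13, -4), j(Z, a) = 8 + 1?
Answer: 49749145425/42428196469 ≈ 1.1725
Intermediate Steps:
j(Z, a) = 9
b = 3412 (b = -8 + (66 + 314)*9 = -8 + 380*9 = -8 + 3420 = 3412)
((-298*280 + 246) - 28231)/(-95028 + 1/(-449893 + b)) = ((-298*280 + 246) - 28231)/(-95028 + 1/(-449893 + 3412)) = ((-83440 + 246) - 28231)/(-95028 + 1/(-446481)) = (-83194 - 28231)/(-95028 - 1/446481) = -111425/(-42428196469/446481) = -111425*(-446481/42428196469) = 49749145425/42428196469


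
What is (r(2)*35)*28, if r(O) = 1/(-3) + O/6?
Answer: 0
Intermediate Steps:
r(O) = -⅓ + O/6 (r(O) = 1*(-⅓) + O*(⅙) = -⅓ + O/6)
(r(2)*35)*28 = ((-⅓ + (⅙)*2)*35)*28 = ((-⅓ + ⅓)*35)*28 = (0*35)*28 = 0*28 = 0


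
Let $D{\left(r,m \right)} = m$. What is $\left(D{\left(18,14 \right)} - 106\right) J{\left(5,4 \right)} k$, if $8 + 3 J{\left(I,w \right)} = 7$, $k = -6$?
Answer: $-184$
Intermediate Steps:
$J{\left(I,w \right)} = - \frac{1}{3}$ ($J{\left(I,w \right)} = - \frac{8}{3} + \frac{1}{3} \cdot 7 = - \frac{8}{3} + \frac{7}{3} = - \frac{1}{3}$)
$\left(D{\left(18,14 \right)} - 106\right) J{\left(5,4 \right)} k = \left(14 - 106\right) \left(\left(- \frac{1}{3}\right) \left(-6\right)\right) = \left(-92\right) 2 = -184$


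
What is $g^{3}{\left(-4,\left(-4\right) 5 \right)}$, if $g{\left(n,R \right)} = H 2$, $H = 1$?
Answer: $8$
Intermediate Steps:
$g{\left(n,R \right)} = 2$ ($g{\left(n,R \right)} = 1 \cdot 2 = 2$)
$g^{3}{\left(-4,\left(-4\right) 5 \right)} = 2^{3} = 8$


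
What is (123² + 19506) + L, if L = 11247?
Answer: 45882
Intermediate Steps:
(123² + 19506) + L = (123² + 19506) + 11247 = (15129 + 19506) + 11247 = 34635 + 11247 = 45882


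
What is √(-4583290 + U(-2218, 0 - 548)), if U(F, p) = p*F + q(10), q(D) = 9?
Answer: I*√3367817 ≈ 1835.2*I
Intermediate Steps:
U(F, p) = 9 + F*p (U(F, p) = p*F + 9 = F*p + 9 = 9 + F*p)
√(-4583290 + U(-2218, 0 - 548)) = √(-4583290 + (9 - 2218*(0 - 548))) = √(-4583290 + (9 - 2218*(-548))) = √(-4583290 + (9 + 1215464)) = √(-4583290 + 1215473) = √(-3367817) = I*√3367817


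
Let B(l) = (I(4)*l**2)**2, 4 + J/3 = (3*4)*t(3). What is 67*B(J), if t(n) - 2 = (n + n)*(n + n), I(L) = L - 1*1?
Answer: 2038712896850688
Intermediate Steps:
I(L) = -1 + L (I(L) = L - 1 = -1 + L)
t(n) = 2 + 4*n**2 (t(n) = 2 + (n + n)*(n + n) = 2 + (2*n)*(2*n) = 2 + 4*n**2)
J = 1356 (J = -12 + 3*((3*4)*(2 + 4*3**2)) = -12 + 3*(12*(2 + 4*9)) = -12 + 3*(12*(2 + 36)) = -12 + 3*(12*38) = -12 + 3*456 = -12 + 1368 = 1356)
B(l) = 9*l**4 (B(l) = ((-1 + 4)*l**2)**2 = (3*l**2)**2 = 9*l**4)
67*B(J) = 67*(9*1356**4) = 67*(9*3380950077696) = 67*30428550699264 = 2038712896850688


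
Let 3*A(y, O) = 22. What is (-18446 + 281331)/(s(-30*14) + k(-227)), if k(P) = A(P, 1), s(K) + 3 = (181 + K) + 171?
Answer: -788655/191 ≈ -4129.1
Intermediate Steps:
s(K) = 349 + K (s(K) = -3 + ((181 + K) + 171) = -3 + (352 + K) = 349 + K)
A(y, O) = 22/3 (A(y, O) = (1/3)*22 = 22/3)
k(P) = 22/3
(-18446 + 281331)/(s(-30*14) + k(-227)) = (-18446 + 281331)/((349 - 30*14) + 22/3) = 262885/((349 - 420) + 22/3) = 262885/(-71 + 22/3) = 262885/(-191/3) = 262885*(-3/191) = -788655/191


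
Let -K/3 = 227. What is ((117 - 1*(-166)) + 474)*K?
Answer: -515517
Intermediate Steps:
K = -681 (K = -3*227 = -681)
((117 - 1*(-166)) + 474)*K = ((117 - 1*(-166)) + 474)*(-681) = ((117 + 166) + 474)*(-681) = (283 + 474)*(-681) = 757*(-681) = -515517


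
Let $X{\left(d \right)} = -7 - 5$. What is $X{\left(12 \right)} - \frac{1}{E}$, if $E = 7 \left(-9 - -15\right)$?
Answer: $- \frac{505}{42} \approx -12.024$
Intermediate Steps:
$E = 42$ ($E = 7 \left(-9 + 15\right) = 7 \cdot 6 = 42$)
$X{\left(d \right)} = -12$ ($X{\left(d \right)} = -7 - 5 = -12$)
$X{\left(12 \right)} - \frac{1}{E} = -12 - \frac{1}{42} = - \frac{505}{42}$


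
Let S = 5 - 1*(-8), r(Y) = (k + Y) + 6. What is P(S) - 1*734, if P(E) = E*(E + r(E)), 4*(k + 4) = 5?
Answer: -1415/4 ≈ -353.75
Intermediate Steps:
k = -11/4 (k = -4 + (¼)*5 = -4 + 5/4 = -11/4 ≈ -2.7500)
r(Y) = 13/4 + Y (r(Y) = (-11/4 + Y) + 6 = 13/4 + Y)
S = 13 (S = 5 + 8 = 13)
P(E) = E*(13/4 + 2*E) (P(E) = E*(E + (13/4 + E)) = E*(13/4 + 2*E))
P(S) - 1*734 = (¼)*13*(13 + 8*13) - 1*734 = (¼)*13*(13 + 104) - 734 = (¼)*13*117 - 734 = 1521/4 - 734 = -1415/4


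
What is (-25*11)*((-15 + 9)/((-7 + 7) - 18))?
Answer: -275/3 ≈ -91.667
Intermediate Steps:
(-25*11)*((-15 + 9)/((-7 + 7) - 18)) = -(-1650)/(0 - 18) = -(-1650)/(-18) = -(-1650)*(-1)/18 = -275*⅓ = -275/3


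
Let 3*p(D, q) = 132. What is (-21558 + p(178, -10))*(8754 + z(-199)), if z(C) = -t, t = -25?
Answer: -188871406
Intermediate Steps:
p(D, q) = 44 (p(D, q) = (⅓)*132 = 44)
z(C) = 25 (z(C) = -1*(-25) = 25)
(-21558 + p(178, -10))*(8754 + z(-199)) = (-21558 + 44)*(8754 + 25) = -21514*8779 = -188871406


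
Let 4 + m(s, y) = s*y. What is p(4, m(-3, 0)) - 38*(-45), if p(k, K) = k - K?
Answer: 1718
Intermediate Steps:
m(s, y) = -4 + s*y
p(4, m(-3, 0)) - 38*(-45) = (4 - (-4 - 3*0)) - 38*(-45) = (4 - (-4 + 0)) + 1710 = (4 - 1*(-4)) + 1710 = (4 + 4) + 1710 = 8 + 1710 = 1718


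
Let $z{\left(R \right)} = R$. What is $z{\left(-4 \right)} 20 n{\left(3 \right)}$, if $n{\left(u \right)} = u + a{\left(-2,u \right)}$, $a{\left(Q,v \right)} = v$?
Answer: $-480$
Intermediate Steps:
$n{\left(u \right)} = 2 u$ ($n{\left(u \right)} = u + u = 2 u$)
$z{\left(-4 \right)} 20 n{\left(3 \right)} = \left(-4\right) 20 \cdot 2 \cdot 3 = \left(-80\right) 6 = -480$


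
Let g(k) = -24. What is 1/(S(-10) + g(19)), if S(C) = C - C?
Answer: -1/24 ≈ -0.041667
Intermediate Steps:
S(C) = 0
1/(S(-10) + g(19)) = 1/(0 - 24) = 1/(-24) = -1/24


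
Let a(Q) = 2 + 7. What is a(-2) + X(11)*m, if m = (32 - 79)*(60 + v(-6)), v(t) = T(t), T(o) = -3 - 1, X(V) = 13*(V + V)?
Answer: -752743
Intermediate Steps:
a(Q) = 9
X(V) = 26*V (X(V) = 13*(2*V) = 26*V)
T(o) = -4
v(t) = -4
m = -2632 (m = (32 - 79)*(60 - 4) = -47*56 = -2632)
a(-2) + X(11)*m = 9 + (26*11)*(-2632) = 9 + 286*(-2632) = 9 - 752752 = -752743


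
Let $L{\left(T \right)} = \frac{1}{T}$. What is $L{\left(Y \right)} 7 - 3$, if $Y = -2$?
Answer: $- \frac{13}{2} \approx -6.5$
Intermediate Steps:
$L{\left(Y \right)} 7 - 3 = \frac{1}{-2} \cdot 7 - 3 = \left(- \frac{1}{2}\right) 7 - 3 = - \frac{7}{2} - 3 = - \frac{13}{2}$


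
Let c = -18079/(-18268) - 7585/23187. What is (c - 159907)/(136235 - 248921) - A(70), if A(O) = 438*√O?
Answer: 67733144974219/47731548951576 - 438*√70 ≈ -3663.2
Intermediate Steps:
c = 280634993/423580116 (c = -18079*(-1/18268) - 7585*1/23187 = 18079/18268 - 7585/23187 = 280634993/423580116 ≈ 0.66253)
(c - 159907)/(136235 - 248921) - A(70) = (280634993/423580116 - 159907)/(136235 - 248921) - 438*√70 = -67733144974219/423580116/(-112686) - 438*√70 = -67733144974219/423580116*(-1/112686) - 438*√70 = 67733144974219/47731548951576 - 438*√70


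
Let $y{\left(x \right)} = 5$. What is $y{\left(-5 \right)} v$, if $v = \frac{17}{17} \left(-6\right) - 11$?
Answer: $-85$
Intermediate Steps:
$v = -17$ ($v = 17 \cdot \frac{1}{17} \left(-6\right) - 11 = 1 \left(-6\right) - 11 = -6 - 11 = -17$)
$y{\left(-5 \right)} v = 5 \left(-17\right) = -85$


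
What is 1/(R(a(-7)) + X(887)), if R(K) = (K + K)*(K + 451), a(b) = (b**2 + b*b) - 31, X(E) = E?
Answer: 1/70299 ≈ 1.4225e-5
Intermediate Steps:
a(b) = -31 + 2*b**2 (a(b) = (b**2 + b**2) - 31 = 2*b**2 - 31 = -31 + 2*b**2)
R(K) = 2*K*(451 + K) (R(K) = (2*K)*(451 + K) = 2*K*(451 + K))
1/(R(a(-7)) + X(887)) = 1/(2*(-31 + 2*(-7)**2)*(451 + (-31 + 2*(-7)**2)) + 887) = 1/(2*(-31 + 2*49)*(451 + (-31 + 2*49)) + 887) = 1/(2*(-31 + 98)*(451 + (-31 + 98)) + 887) = 1/(2*67*(451 + 67) + 887) = 1/(2*67*518 + 887) = 1/(69412 + 887) = 1/70299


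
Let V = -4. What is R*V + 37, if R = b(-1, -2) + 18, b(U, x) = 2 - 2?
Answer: -35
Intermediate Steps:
b(U, x) = 0
R = 18 (R = 0 + 18 = 18)
R*V + 37 = 18*(-4) + 37 = -72 + 37 = -35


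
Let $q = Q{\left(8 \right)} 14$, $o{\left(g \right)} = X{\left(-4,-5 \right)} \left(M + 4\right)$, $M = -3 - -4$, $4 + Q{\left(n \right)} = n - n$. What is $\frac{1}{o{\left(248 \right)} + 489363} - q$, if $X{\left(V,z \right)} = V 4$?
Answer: $\frac{27399849}{489283} \approx 56.0$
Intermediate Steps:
$Q{\left(n \right)} = -4$ ($Q{\left(n \right)} = -4 + \left(n - n\right) = -4 + 0 = -4$)
$M = 1$ ($M = -3 + 4 = 1$)
$X{\left(V,z \right)} = 4 V$
$o{\left(g \right)} = -80$ ($o{\left(g \right)} = 4 \left(-4\right) \left(1 + 4\right) = \left(-16\right) 5 = -80$)
$q = -56$ ($q = \left(-4\right) 14 = -56$)
$\frac{1}{o{\left(248 \right)} + 489363} - q = \frac{1}{-80 + 489363} - -56 = \frac{1}{489283} + 56 = \frac{27399849}{489283}$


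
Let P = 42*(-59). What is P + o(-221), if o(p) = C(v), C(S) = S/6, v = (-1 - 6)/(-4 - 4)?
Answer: -118937/48 ≈ -2477.9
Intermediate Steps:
P = -2478
v = 7/8 (v = -7/(-8) = -7*(-⅛) = 7/8 ≈ 0.87500)
C(S) = S/6 (C(S) = S*(⅙) = S/6)
o(p) = 7/48 (o(p) = (⅙)*(7/8) = 7/48)
P + o(-221) = -2478 + 7/48 = -118937/48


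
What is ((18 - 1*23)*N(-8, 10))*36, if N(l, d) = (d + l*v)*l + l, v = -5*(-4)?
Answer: -214560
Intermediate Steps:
v = 20
N(l, d) = l + l*(d + 20*l) (N(l, d) = (d + l*20)*l + l = (d + 20*l)*l + l = l*(d + 20*l) + l = l + l*(d + 20*l))
((18 - 1*23)*N(-8, 10))*36 = ((18 - 1*23)*(-8*(1 + 10 + 20*(-8))))*36 = ((18 - 23)*(-8*(1 + 10 - 160)))*36 = -(-40)*(-149)*36 = -5*1192*36 = -5960*36 = -214560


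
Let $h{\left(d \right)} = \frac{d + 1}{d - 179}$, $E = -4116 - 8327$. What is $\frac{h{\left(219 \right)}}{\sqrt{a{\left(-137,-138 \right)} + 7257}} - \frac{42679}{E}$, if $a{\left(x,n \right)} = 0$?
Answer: $\frac{42679}{12443} + \frac{11 \sqrt{7257}}{14514} \approx 3.4945$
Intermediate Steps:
$E = -12443$
$h{\left(d \right)} = \frac{1 + d}{-179 + d}$
$\frac{h{\left(219 \right)}}{\sqrt{a{\left(-137,-138 \right)} + 7257}} - \frac{42679}{E} = \frac{\frac{1}{-179 + 219} \left(1 + 219\right)}{\sqrt{0 + 7257}} - \frac{42679}{-12443} = \frac{\frac{1}{40} \cdot 220}{\sqrt{7257}} - - \frac{42679}{12443} = \frac{1}{40} \cdot 220 \frac{\sqrt{7257}}{7257} + \frac{42679}{12443} = \frac{11 \frac{\sqrt{7257}}{7257}}{2} + \frac{42679}{12443} = \frac{11 \sqrt{7257}}{14514} + \frac{42679}{12443} = \frac{42679}{12443} + \frac{11 \sqrt{7257}}{14514}$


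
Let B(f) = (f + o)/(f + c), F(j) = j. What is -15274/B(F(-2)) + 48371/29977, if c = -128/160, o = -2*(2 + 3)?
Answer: -1601814878/449655 ≈ -3562.3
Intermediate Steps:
o = -10 (o = -2*5 = -10)
c = -⅘ (c = -128*1/160 = -⅘ ≈ -0.80000)
B(f) = (-10 + f)/(-⅘ + f) (B(f) = (f - 10)/(f - ⅘) = (-10 + f)/(-⅘ + f))
-15274/B(F(-2)) + 48371/29977 = -15274*(-4 + 5*(-2))/(5*(-10 - 2)) + 48371/29977 = -15274/(5*(-12)/(-4 - 10)) + 48371*(1/29977) = -15274/(5*(-12)/(-14)) + 48371/29977 = -15274/(5*(-1/14)*(-12)) + 48371/29977 = -15274/30/7 + 48371/29977 = -15274*7/30 + 48371/29977 = -53459/15 + 48371/29977 = -1601814878/449655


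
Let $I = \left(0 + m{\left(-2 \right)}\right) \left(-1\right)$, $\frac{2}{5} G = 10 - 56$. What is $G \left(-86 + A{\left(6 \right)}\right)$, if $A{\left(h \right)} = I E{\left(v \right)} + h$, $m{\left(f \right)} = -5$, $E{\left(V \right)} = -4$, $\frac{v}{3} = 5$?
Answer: $11500$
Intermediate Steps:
$v = 15$ ($v = 3 \cdot 5 = 15$)
$G = -115$ ($G = \frac{5 \left(10 - 56\right)}{2} = \frac{5}{2} \left(-46\right) = -115$)
$I = 5$ ($I = \left(0 - 5\right) \left(-1\right) = \left(-5\right) \left(-1\right) = 5$)
$A{\left(h \right)} = -20 + h$ ($A{\left(h \right)} = 5 \left(-4\right) + h = -20 + h$)
$G \left(-86 + A{\left(6 \right)}\right) = - 115 \left(-86 + \left(-20 + 6\right)\right) = - 115 \left(-86 - 14\right) = \left(-115\right) \left(-100\right) = 11500$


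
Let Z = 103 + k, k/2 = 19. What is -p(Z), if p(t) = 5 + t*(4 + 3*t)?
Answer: -60212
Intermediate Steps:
k = 38 (k = 2*19 = 38)
Z = 141 (Z = 103 + 38 = 141)
-p(Z) = -(5 + 3*141² + 4*141) = -(5 + 3*19881 + 564) = -(5 + 59643 + 564) = -1*60212 = -60212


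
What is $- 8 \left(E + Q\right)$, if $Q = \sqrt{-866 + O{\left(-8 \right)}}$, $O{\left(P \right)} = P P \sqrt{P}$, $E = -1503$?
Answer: $12024 - 8 \sqrt{-866 + 128 i \sqrt{2}} \approx 12000.0 - 236.69 i$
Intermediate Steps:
$O{\left(P \right)} = P^{\frac{5}{2}}$ ($O{\left(P \right)} = P^{2} \sqrt{P} = P^{\frac{5}{2}}$)
$Q = \sqrt{-866 + 128 i \sqrt{2}}$ ($Q = \sqrt{-866 + \left(-8\right)^{\frac{5}{2}}} = \sqrt{-866 + 128 i \sqrt{2}} \approx 3.0592 + 29.586 i$)
$- 8 \left(E + Q\right) = - 8 \left(-1503 + \sqrt{-866 + 128 i \sqrt{2}}\right) = 12024 - 8 \sqrt{-866 + 128 i \sqrt{2}}$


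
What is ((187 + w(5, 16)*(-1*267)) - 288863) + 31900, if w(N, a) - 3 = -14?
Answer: -253839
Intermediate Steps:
w(N, a) = -11 (w(N, a) = 3 - 14 = -11)
((187 + w(5, 16)*(-1*267)) - 288863) + 31900 = ((187 - (-11)*267) - 288863) + 31900 = ((187 - 11*(-267)) - 288863) + 31900 = ((187 + 2937) - 288863) + 31900 = (3124 - 288863) + 31900 = -285739 + 31900 = -253839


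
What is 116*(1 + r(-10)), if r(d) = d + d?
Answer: -2204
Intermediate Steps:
r(d) = 2*d
116*(1 + r(-10)) = 116*(1 + 2*(-10)) = 116*(1 - 20) = 116*(-19) = -2204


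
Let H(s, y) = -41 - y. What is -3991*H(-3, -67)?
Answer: -103766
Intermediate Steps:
-3991*H(-3, -67) = -3991/(1/(-41 - 1*(-67))) = -3991/(1/(-41 + 67)) = -3991/(1/26) = -3991/1/26 = -3991*26 = -103766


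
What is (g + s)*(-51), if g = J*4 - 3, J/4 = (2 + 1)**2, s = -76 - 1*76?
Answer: 561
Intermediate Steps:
s = -152 (s = -76 - 76 = -152)
J = 36 (J = 4*(2 + 1)**2 = 4*3**2 = 4*9 = 36)
g = 141 (g = 36*4 - 3 = 144 - 3 = 141)
(g + s)*(-51) = (141 - 152)*(-51) = -11*(-51) = 561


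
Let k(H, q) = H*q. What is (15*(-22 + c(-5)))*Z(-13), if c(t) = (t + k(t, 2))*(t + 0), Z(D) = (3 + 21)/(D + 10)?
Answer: -6360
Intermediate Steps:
Z(D) = 24/(10 + D)
c(t) = 3*t² (c(t) = (t + t*2)*(t + 0) = (t + 2*t)*t = (3*t)*t = 3*t²)
(15*(-22 + c(-5)))*Z(-13) = (15*(-22 + 3*(-5)²))*(24/(10 - 13)) = (15*(-22 + 3*25))*(24/(-3)) = (15*(-22 + 75))*(24*(-⅓)) = (15*53)*(-8) = 795*(-8) = -6360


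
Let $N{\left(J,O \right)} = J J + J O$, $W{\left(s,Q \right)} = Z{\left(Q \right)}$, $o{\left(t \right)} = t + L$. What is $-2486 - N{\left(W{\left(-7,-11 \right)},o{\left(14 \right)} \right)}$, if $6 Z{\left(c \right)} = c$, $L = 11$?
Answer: $- \frac{87967}{36} \approx -2443.5$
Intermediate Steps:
$o{\left(t \right)} = 11 + t$ ($o{\left(t \right)} = t + 11 = 11 + t$)
$Z{\left(c \right)} = \frac{c}{6}$
$W{\left(s,Q \right)} = \frac{Q}{6}$
$N{\left(J,O \right)} = J^{2} + J O$
$-2486 - N{\left(W{\left(-7,-11 \right)},o{\left(14 \right)} \right)} = -2486 - \frac{1}{6} \left(-11\right) \left(\frac{1}{6} \left(-11\right) + \left(11 + 14\right)\right) = -2486 - - \frac{11 \left(- \frac{11}{6} + 25\right)}{6} = -2486 - \left(- \frac{11}{6}\right) \frac{139}{6} = -2486 - - \frac{1529}{36} = -2486 + \frac{1529}{36} = - \frac{87967}{36}$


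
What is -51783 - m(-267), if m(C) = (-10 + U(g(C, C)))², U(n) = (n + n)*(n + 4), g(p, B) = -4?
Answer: -51883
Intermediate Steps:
U(n) = 2*n*(4 + n) (U(n) = (2*n)*(4 + n) = 2*n*(4 + n))
m(C) = 100 (m(C) = (-10 + 2*(-4)*(4 - 4))² = (-10 + 2*(-4)*0)² = (-10 + 0)² = (-10)² = 100)
-51783 - m(-267) = -51783 - 1*100 = -51783 - 100 = -51883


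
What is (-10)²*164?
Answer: 16400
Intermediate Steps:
(-10)²*164 = 100*164 = 16400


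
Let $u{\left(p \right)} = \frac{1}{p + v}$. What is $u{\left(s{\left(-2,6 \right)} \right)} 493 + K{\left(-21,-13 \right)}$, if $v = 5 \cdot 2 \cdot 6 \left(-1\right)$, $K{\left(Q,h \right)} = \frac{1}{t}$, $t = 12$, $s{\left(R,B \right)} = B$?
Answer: $- \frac{977}{108} \approx -9.0463$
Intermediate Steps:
$K{\left(Q,h \right)} = \frac{1}{12}$
$v = -60$ ($v = 10 \left(-6\right) = -60$)
$u{\left(p \right)} = \frac{1}{-60 + p}$ ($u{\left(p \right)} = \frac{1}{p - 60} = \frac{1}{-60 + p}$)
$u{\left(s{\left(-2,6 \right)} \right)} 493 + K{\left(-21,-13 \right)} = \frac{1}{-60 + 6} \cdot 493 + \frac{1}{12} = \frac{1}{-54} \cdot 493 + \frac{1}{12} = \left(- \frac{1}{54}\right) 493 + \frac{1}{12} = - \frac{493}{54} + \frac{1}{12} = - \frac{977}{108}$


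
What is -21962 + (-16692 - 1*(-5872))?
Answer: -32782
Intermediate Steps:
-21962 + (-16692 - 1*(-5872)) = -21962 + (-16692 + 5872) = -21962 - 10820 = -32782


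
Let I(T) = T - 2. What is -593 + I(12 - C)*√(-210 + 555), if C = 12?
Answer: -593 - 2*√345 ≈ -630.15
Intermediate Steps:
I(T) = -2 + T
-593 + I(12 - C)*√(-210 + 555) = -593 + (-2 + (12 - 1*12))*√(-210 + 555) = -593 + (-2 + (12 - 12))*√345 = -593 + (-2 + 0)*√345 = -593 - 2*√345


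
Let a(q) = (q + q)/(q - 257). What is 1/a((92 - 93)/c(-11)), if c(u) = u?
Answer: -1413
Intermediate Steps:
a(q) = 2*q/(-257 + q) (a(q) = (2*q)/(-257 + q) = 2*q/(-257 + q))
1/a((92 - 93)/c(-11)) = 1/(2*((92 - 93)/(-11))/(-257 + (92 - 93)/(-11))) = 1/(2*(-1*(-1/11))/(-257 - 1*(-1/11))) = 1/(2*(1/11)/(-257 + 1/11)) = 1/(2*(1/11)/(-2826/11)) = 1/(2*(1/11)*(-11/2826)) = 1/(-1/1413) = -1413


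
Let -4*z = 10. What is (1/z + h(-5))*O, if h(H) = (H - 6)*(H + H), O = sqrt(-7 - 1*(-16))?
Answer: 1644/5 ≈ 328.80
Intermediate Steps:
z = -5/2 (z = -1/4*10 = -5/2 ≈ -2.5000)
O = 3 (O = sqrt(-7 + 16) = sqrt(9) = 3)
h(H) = 2*H*(-6 + H) (h(H) = (-6 + H)*(2*H) = 2*H*(-6 + H))
(1/z + h(-5))*O = (1/(-5/2) + 2*(-5)*(-6 - 5))*3 = (-2/5 + 2*(-5)*(-11))*3 = (-2/5 + 110)*3 = (548/5)*3 = 1644/5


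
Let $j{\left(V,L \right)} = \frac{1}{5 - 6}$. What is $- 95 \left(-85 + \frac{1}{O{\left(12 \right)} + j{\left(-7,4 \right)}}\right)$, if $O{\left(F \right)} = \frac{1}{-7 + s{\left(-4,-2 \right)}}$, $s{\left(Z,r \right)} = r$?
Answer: $\frac{16321}{2} \approx 8160.5$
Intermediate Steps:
$j{\left(V,L \right)} = -1$ ($j{\left(V,L \right)} = \frac{1}{-1} = -1$)
$O{\left(F \right)} = - \frac{1}{9}$ ($O{\left(F \right)} = \frac{1}{-7 - 2} = \frac{1}{-9} = - \frac{1}{9}$)
$- 95 \left(-85 + \frac{1}{O{\left(12 \right)} + j{\left(-7,4 \right)}}\right) = - 95 \left(-85 + \frac{1}{- \frac{1}{9} - 1}\right) = - 95 \left(-85 + \frac{1}{- \frac{10}{9}}\right) = - 95 \left(-85 - \frac{9}{10}\right) = \left(-95\right) \left(- \frac{859}{10}\right) = \frac{16321}{2}$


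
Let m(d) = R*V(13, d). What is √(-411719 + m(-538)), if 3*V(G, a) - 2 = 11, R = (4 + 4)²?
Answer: 5*I*√148119/3 ≈ 641.44*I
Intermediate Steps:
R = 64 (R = 8² = 64)
V(G, a) = 13/3 (V(G, a) = ⅔ + (⅓)*11 = ⅔ + 11/3 = 13/3)
m(d) = 832/3 (m(d) = 64*(13/3) = 832/3)
√(-411719 + m(-538)) = √(-411719 + 832/3) = √(-1234325/3) = 5*I*√148119/3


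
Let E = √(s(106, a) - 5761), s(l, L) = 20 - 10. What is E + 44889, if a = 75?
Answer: 44889 + 9*I*√71 ≈ 44889.0 + 75.835*I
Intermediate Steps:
s(l, L) = 10
E = 9*I*√71 (E = √(10 - 5761) = √(-5751) = 9*I*√71 ≈ 75.835*I)
E + 44889 = 9*I*√71 + 44889 = 44889 + 9*I*√71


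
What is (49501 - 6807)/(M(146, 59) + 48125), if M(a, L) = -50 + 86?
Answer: 42694/48161 ≈ 0.88649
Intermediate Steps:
M(a, L) = 36
(49501 - 6807)/(M(146, 59) + 48125) = (49501 - 6807)/(36 + 48125) = 42694/48161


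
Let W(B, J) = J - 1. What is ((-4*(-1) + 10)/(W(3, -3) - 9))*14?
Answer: -196/13 ≈ -15.077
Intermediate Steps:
W(B, J) = -1 + J
((-4*(-1) + 10)/(W(3, -3) - 9))*14 = ((-4*(-1) + 10)/((-1 - 3) - 9))*14 = ((4 + 10)/(-4 - 9))*14 = (14/(-13))*14 = (14*(-1/13))*14 = -14/13*14 = -196/13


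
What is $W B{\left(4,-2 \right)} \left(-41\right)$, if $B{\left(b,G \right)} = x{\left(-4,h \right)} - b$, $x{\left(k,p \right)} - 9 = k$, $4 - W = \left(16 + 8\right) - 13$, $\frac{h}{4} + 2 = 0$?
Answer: $287$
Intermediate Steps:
$h = -8$ ($h = -8 + 4 \cdot 0 = -8 + 0 = -8$)
$W = -7$ ($W = 4 - \left(\left(16 + 8\right) - 13\right) = 4 - \left(24 - 13\right) = 4 - 11 = -7$)
$x{\left(k,p \right)} = 9 + k$
$B{\left(b,G \right)} = 5 - b$ ($B{\left(b,G \right)} = \left(9 - 4\right) - b = 5 - b$)
$W B{\left(4,-2 \right)} \left(-41\right) = - 7 \left(5 - 4\right) \left(-41\right) = \left(-7\right) 1 \left(-41\right) = \left(-7\right) \left(-41\right) = 287$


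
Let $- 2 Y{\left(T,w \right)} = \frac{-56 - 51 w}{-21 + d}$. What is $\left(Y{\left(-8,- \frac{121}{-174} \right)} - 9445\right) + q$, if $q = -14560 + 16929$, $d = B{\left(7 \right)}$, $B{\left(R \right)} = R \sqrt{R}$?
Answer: $- \frac{11507339}{1624} - \frac{5305 \sqrt{7}}{1624} \approx -7094.4$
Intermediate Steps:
$B{\left(R \right)} = R^{\frac{3}{2}}$
$d = 7 \sqrt{7}$ ($d = 7^{\frac{3}{2}} = 7 \sqrt{7} \approx 18.52$)
$Y{\left(T,w \right)} = - \frac{-56 - 51 w}{2 \left(-21 + 7 \sqrt{7}\right)}$ ($Y{\left(T,w \right)} = - \frac{\left(-56 - 51 w\right) \frac{1}{-21 + 7 \sqrt{7}}}{2} = - \frac{\frac{1}{-21 + 7 \sqrt{7}} \left(-56 - 51 w\right)}{2} = - \frac{-56 - 51 w}{2 \left(-21 + 7 \sqrt{7}\right)}$)
$q = 2369$
$\left(Y{\left(-8,- \frac{121}{-174} \right)} - 9445\right) + q = \left(- \frac{56 + 51 \left(- \frac{121}{-174}\right)}{2 \left(21 - 7 \sqrt{7}\right)} - 9445\right) + 2369 = \left(- \frac{56 + 51 \left(\left(-121\right) \left(- \frac{1}{174}\right)\right)}{2 \left(21 - 7 \sqrt{7}\right)} - 9445\right) + 2369 = \left(- \frac{56 + 51 \cdot \frac{121}{174}}{2 \left(21 - 7 \sqrt{7}\right)} - 9445\right) + 2369 = \left(- \frac{56 + \frac{2057}{58}}{2 \left(21 - 7 \sqrt{7}\right)} - 9445\right) + 2369 = \left(\left(- \frac{1}{2}\right) \frac{1}{21 - 7 \sqrt{7}} \cdot \frac{5305}{58} - 9445\right) + 2369 = \left(- \frac{5305}{116 \left(21 - 7 \sqrt{7}\right)} - 9445\right) + 2369 = \left(-9445 - \frac{5305}{116 \left(21 - 7 \sqrt{7}\right)}\right) + 2369 = -7076 - \frac{5305}{116 \left(21 - 7 \sqrt{7}\right)}$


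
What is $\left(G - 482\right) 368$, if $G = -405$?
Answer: $-326416$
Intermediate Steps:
$\left(G - 482\right) 368 = \left(-405 - 482\right) 368 = \left(-887\right) 368 = -326416$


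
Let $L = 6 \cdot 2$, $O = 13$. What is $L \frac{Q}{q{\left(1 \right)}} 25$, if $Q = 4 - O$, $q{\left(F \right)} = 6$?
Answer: $-450$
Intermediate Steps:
$Q = -9$ ($Q = 4 - 13 = -9$)
$L = 12$
$L \frac{Q}{q{\left(1 \right)}} 25 = 12 \left(- \frac{9}{6}\right) 25 = 12 \left(\left(-9\right) \frac{1}{6}\right) 25 = 12 \left(- \frac{3}{2}\right) 25 = \left(-18\right) 25 = -450$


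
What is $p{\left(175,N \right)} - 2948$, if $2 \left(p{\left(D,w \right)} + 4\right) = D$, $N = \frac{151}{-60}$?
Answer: $- \frac{5729}{2} \approx -2864.5$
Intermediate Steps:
$N = - \frac{151}{60}$ ($N = 151 \left(- \frac{1}{60}\right) = - \frac{151}{60} \approx -2.5167$)
$p{\left(D,w \right)} = -4 + \frac{D}{2}$
$p{\left(175,N \right)} - 2948 = \left(-4 + \frac{1}{2} \cdot 175\right) - 2948 = \left(-4 + \frac{175}{2}\right) - 2948 = \frac{167}{2} - 2948 = - \frac{5729}{2}$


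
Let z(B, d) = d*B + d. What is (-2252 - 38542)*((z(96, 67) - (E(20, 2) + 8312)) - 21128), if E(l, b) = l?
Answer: 936671034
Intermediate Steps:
z(B, d) = d + B*d (z(B, d) = B*d + d = d + B*d)
(-2252 - 38542)*((z(96, 67) - (E(20, 2) + 8312)) - 21128) = (-2252 - 38542)*((67*(1 + 96) - (20 + 8312)) - 21128) = -40794*((67*97 - 1*8332) - 21128) = -40794*((6499 - 8332) - 21128) = -40794*(-1833 - 21128) = -40794*(-22961) = 936671034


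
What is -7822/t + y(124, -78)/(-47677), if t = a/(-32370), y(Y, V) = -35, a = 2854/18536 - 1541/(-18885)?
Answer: 301838341281381871615/280823544113 ≈ 1.0748e+9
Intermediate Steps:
a = 41230883/175026180 (a = 2854*(1/18536) - 1541*(-1/18885) = 1427/9268 + 1541/18885 = 41230883/175026180 ≈ 0.23557)
t = -41230883/5665597446600 (t = (41230883/175026180)/(-32370) = (41230883/175026180)*(-1/32370) = -41230883/5665597446600 ≈ -7.2774e-6)
-7822/t + y(124, -78)/(-47677) = -7822/(-41230883/5665597446600) - 35/(-47677) = -7822*(-5665597446600/41230883) - 35*(-1/47677) = 44316303227305200/41230883 + 5/6811 = 301838341281381871615/280823544113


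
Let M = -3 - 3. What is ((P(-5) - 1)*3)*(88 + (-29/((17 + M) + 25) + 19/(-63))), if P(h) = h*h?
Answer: 43794/7 ≈ 6256.3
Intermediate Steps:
P(h) = h**2
M = -6
((P(-5) - 1)*3)*(88 + (-29/((17 + M) + 25) + 19/(-63))) = (((-5)**2 - 1)*3)*(88 + (-29/((17 - 6) + 25) + 19/(-63))) = ((25 - 1)*3)*(88 + (-29/(11 + 25) + 19*(-1/63))) = (24*3)*(88 + (-29/36 - 19/63)) = 72*(88 + (-29*1/36 - 19/63)) = 72*(88 + (-29/36 - 19/63)) = 72*(88 - 31/28) = 72*(2433/28) = 43794/7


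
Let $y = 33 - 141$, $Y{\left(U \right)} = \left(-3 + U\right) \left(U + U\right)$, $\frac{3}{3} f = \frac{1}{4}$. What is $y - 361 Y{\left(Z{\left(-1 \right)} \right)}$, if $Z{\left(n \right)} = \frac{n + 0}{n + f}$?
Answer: $\frac{13468}{9} \approx 1496.4$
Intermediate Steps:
$f = \frac{1}{4} \approx 0.25$
$Z{\left(n \right)} = \frac{n}{\frac{1}{4} + n}$ ($Z{\left(n \right)} = \frac{n + 0}{n + \frac{1}{4}} = \frac{n}{\frac{1}{4} + n}$)
$Y{\left(U \right)} = 2 U \left(-3 + U\right)$ ($Y{\left(U \right)} = \left(-3 + U\right) 2 U = 2 U \left(-3 + U\right)$)
$y = -108$ ($y = 33 - 141 = -108$)
$y - 361 Y{\left(Z{\left(-1 \right)} \right)} = -108 - 361 \cdot 2 \cdot 4 \left(-1\right) \frac{1}{1 + 4 \left(-1\right)} \left(-3 + 4 \left(-1\right) \frac{1}{1 + 4 \left(-1\right)}\right) = -108 - 361 \cdot 2 \cdot 4 \left(-1\right) \frac{1}{1 - 4} \left(-3 + 4 \left(-1\right) \frac{1}{1 - 4}\right) = -108 - 361 \cdot 2 \cdot 4 \left(-1\right) \frac{1}{-3} \left(-3 + 4 \left(-1\right) \frac{1}{-3}\right) = -108 - 361 \cdot 2 \cdot 4 \left(-1\right) \left(- \frac{1}{3}\right) \left(-3 + 4 \left(-1\right) \left(- \frac{1}{3}\right)\right) = -108 - 361 \cdot 2 \cdot \frac{4}{3} \left(-3 + \frac{4}{3}\right) = -108 - 361 \cdot 2 \cdot \frac{4}{3} \left(- \frac{5}{3}\right) = -108 - - \frac{14440}{9} = -108 + \frac{14440}{9} = \frac{13468}{9}$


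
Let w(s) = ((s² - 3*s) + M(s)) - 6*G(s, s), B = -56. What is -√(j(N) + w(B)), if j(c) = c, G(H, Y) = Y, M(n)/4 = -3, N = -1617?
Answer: -√2011 ≈ -44.844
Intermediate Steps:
M(n) = -12 (M(n) = 4*(-3) = -12)
w(s) = -12 + s² - 9*s (w(s) = ((s² - 3*s) - 12) - 6*s = (-12 + s² - 3*s) - 6*s = -12 + s² - 9*s)
-√(j(N) + w(B)) = -√(-1617 + (-12 + (-56)² - 9*(-56))) = -√(-1617 + (-12 + 3136 + 504)) = -√(-1617 + 3628) = -√2011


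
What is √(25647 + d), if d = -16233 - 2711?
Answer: √6703 ≈ 81.872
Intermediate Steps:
d = -18944
√(25647 + d) = √(25647 - 18944) = √6703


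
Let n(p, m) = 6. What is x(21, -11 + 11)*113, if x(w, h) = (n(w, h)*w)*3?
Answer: 42714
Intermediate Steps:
x(w, h) = 18*w (x(w, h) = (6*w)*3 = 18*w)
x(21, -11 + 11)*113 = (18*21)*113 = 378*113 = 42714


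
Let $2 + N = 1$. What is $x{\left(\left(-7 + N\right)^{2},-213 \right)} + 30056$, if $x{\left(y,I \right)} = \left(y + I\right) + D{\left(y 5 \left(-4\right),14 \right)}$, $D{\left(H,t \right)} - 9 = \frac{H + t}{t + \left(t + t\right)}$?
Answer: $\frac{209201}{7} \approx 29886.0$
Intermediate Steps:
$D{\left(H,t \right)} = 9 + \frac{H + t}{3 t}$ ($D{\left(H,t \right)} = 9 + \frac{H + t}{t + \left(t + t\right)} = 9 + \frac{H + t}{t + 2 t} = 9 + \frac{H + t}{3 t}$)
$N = -1$ ($N = -2 + 1 = -1$)
$x{\left(y,I \right)} = \frac{28}{3} + I + \frac{11 y}{21}$ ($x{\left(y,I \right)} = \left(y + I\right) + \frac{y 5 \left(-4\right) + 28 \cdot 14}{3 \cdot 14} = \left(I + y\right) + \frac{1}{3} \cdot \frac{1}{14} \left(5 y \left(-4\right) + 392\right) = \left(I + y\right) + \frac{1}{3} \cdot \frac{1}{14} \left(- 20 y + 392\right) = \left(I + y\right) + \frac{1}{3} \cdot \frac{1}{14} \left(392 - 20 y\right) = \left(I + y\right) - \left(- \frac{28}{3} + \frac{10 y}{21}\right) = \frac{28}{3} + I + \frac{11 y}{21}$)
$x{\left(\left(-7 + N\right)^{2},-213 \right)} + 30056 = \left(\frac{28}{3} - 213 + \frac{11 \left(-7 - 1\right)^{2}}{21}\right) + 30056 = \left(\frac{28}{3} - 213 + \frac{11 \left(-8\right)^{2}}{21}\right) + 30056 = \left(\frac{28}{3} - 213 + \frac{11}{21} \cdot 64\right) + 30056 = \left(\frac{28}{3} - 213 + \frac{704}{21}\right) + 30056 = - \frac{1191}{7} + 30056 = \frac{209201}{7}$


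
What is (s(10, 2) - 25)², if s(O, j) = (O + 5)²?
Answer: 40000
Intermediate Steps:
s(O, j) = (5 + O)²
(s(10, 2) - 25)² = ((5 + 10)² - 25)² = (15² - 25)² = (225 - 25)² = 200² = 40000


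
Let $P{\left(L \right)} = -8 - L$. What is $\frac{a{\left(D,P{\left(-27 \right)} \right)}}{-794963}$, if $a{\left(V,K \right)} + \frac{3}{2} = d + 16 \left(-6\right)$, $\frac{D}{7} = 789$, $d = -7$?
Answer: $\frac{209}{1589926} \approx 0.00013145$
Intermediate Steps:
$D = 5523$ ($D = 7 \cdot 789 = 5523$)
$a{\left(V,K \right)} = - \frac{209}{2}$ ($a{\left(V,K \right)} = - \frac{3}{2} + \left(-7 + 16 \left(-6\right)\right) = - \frac{3}{2} - 103 = - \frac{209}{2}$)
$\frac{a{\left(D,P{\left(-27 \right)} \right)}}{-794963} = - \frac{209}{2 \left(-794963\right)} = \left(- \frac{209}{2}\right) \left(- \frac{1}{794963}\right) = \frac{209}{1589926}$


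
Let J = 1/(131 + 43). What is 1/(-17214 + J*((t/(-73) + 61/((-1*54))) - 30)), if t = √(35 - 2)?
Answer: -8098751039591700/139413349310016054397 + 37039032*√33/139413349310016054397 ≈ -5.8092e-5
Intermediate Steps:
t = √33 ≈ 5.7446
J = 1/174 ≈ 0.0057471
1/(-17214 + J*((t/(-73) + 61/((-1*54))) - 30)) = 1/(-17214 + ((√33/(-73) + 61/((-1*54))) - 30)/174) = 1/(-17214 + ((√33*(-1/73) + 61/(-54)) - 30)/174) = 1/(-17214 + ((-√33/73 + 61*(-1/54)) - 30)/174) = 1/(-17214 + ((-√33/73 - 61/54) - 30)/174) = 1/(-17214 + ((-61/54 - √33/73) - 30)/174) = 1/(-17214 + (-1681/54 - √33/73)/174) = 1/(-17214 + (-1681/9396 - √33/12702)) = 1/(-161744425/9396 - √33/12702)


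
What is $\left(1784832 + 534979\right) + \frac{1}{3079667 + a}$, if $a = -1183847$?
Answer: $\frac{4397944090021}{1895820} \approx 2.3198 \cdot 10^{6}$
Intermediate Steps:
$\left(1784832 + 534979\right) + \frac{1}{3079667 + a} = \left(1784832 + 534979\right) + \frac{1}{3079667 - 1183847} = 2319811 + \frac{1}{1895820} = \frac{4397944090021}{1895820}$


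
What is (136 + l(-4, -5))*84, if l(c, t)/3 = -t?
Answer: 12684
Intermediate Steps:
l(c, t) = -3*t (l(c, t) = 3*(-t) = -3*t)
(136 + l(-4, -5))*84 = (136 - 3*(-5))*84 = (136 + 15)*84 = 151*84 = 12684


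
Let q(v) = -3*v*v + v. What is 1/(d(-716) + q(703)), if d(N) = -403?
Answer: -1/1482327 ≈ -6.7461e-7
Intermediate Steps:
q(v) = v - 3*v² (q(v) = -3*v² + v = v - 3*v²)
1/(d(-716) + q(703)) = 1/(-403 + 703*(1 - 3*703)) = 1/(-403 + 703*(1 - 2109)) = 1/(-403 + 703*(-2108)) = 1/(-403 - 1481924) = 1/(-1482327) = -1/1482327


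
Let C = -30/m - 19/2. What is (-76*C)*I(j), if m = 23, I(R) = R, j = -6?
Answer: -113316/23 ≈ -4926.8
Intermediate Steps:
C = -497/46 (C = -30/23 - 19/2 = -497/46 ≈ -10.804)
(-76*C)*I(j) = -76*(-497/46)*(-6) = (18886/23)*(-6) = -113316/23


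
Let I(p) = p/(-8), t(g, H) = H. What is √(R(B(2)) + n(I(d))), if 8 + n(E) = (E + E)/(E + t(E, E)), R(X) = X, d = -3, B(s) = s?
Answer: I*√5 ≈ 2.2361*I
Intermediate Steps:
I(p) = -p/8 (I(p) = p*(-⅛) = -p/8)
n(E) = -7 (n(E) = -8 + (E + E)/(E + E) = -8 + (2*E)/((2*E)) = -8 + (2*E)*(1/(2*E)) = -8 + 1 = -7)
√(R(B(2)) + n(I(d))) = √(2 - 7) = √(-5) = I*√5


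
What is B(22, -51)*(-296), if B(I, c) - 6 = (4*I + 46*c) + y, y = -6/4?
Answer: 667036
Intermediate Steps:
y = -3/2 (y = -6*¼ = -3/2 ≈ -1.5000)
B(I, c) = 9/2 + 4*I + 46*c (B(I, c) = 6 + ((4*I + 46*c) - 3/2) = 6 + (-3/2 + 4*I + 46*c) = 9/2 + 4*I + 46*c)
B(22, -51)*(-296) = (9/2 + 4*22 + 46*(-51))*(-296) = (9/2 + 88 - 2346)*(-296) = -4507/2*(-296) = 667036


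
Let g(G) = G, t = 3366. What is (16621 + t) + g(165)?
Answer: 20152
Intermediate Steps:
(16621 + t) + g(165) = (16621 + 3366) + 165 = 19987 + 165 = 20152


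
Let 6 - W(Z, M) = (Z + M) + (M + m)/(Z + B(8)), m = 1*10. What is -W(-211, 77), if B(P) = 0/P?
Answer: -29627/211 ≈ -140.41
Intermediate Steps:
m = 10
B(P) = 0
W(Z, M) = 6 - M - Z - (10 + M)/Z (W(Z, M) = 6 - ((Z + M) + (M + 10)/(Z + 0)) = 6 - ((M + Z) + (10 + M)/Z) = 6 - (M + Z + (10 + M)/Z) = 6 + (-M - Z - (10 + M)/Z) = 6 - M - Z - (10 + M)/Z)
-W(-211, 77) = -(6 - 1*77 - 1*(-211) - 10/(-211) - 1*77/(-211)) = -(6 - 77 + 211 - 10*(-1/211) - 1*77*(-1/211)) = -(6 - 77 + 211 + 10/211 + 77/211) = -1*29627/211 = -29627/211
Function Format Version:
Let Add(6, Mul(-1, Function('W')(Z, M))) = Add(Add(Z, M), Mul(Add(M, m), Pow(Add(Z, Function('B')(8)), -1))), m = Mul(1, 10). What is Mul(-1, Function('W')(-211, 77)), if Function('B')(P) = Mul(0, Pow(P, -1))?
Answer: Rational(-29627, 211) ≈ -140.41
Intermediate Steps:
m = 10
Function('B')(P) = 0
Function('W')(Z, M) = Add(6, Mul(-1, M), Mul(-1, Z), Mul(-1, Pow(Z, -1), Add(10, M))) (Function('W')(Z, M) = Add(6, Mul(-1, Add(Add(Z, M), Mul(Add(M, 10), Pow(Add(Z, 0), -1))))) = Add(6, Mul(-1, Add(Add(M, Z), Mul(Add(10, M), Pow(Z, -1))))) = Add(6, Mul(-1, Add(Add(M, Z), Mul(Pow(Z, -1), Add(10, M))))) = Add(6, Mul(-1, Add(M, Z, Mul(Pow(Z, -1), Add(10, M))))) = Add(6, Add(Mul(-1, M), Mul(-1, Z), Mul(-1, Pow(Z, -1), Add(10, M)))) = Add(6, Mul(-1, M), Mul(-1, Z), Mul(-1, Pow(Z, -1), Add(10, M))))
Mul(-1, Function('W')(-211, 77)) = Mul(-1, Add(6, Mul(-1, 77), Mul(-1, -211), Mul(-10, Pow(-211, -1)), Mul(-1, 77, Pow(-211, -1)))) = Mul(-1, Add(6, -77, 211, Mul(-10, Rational(-1, 211)), Mul(-1, 77, Rational(-1, 211)))) = Mul(-1, Add(6, -77, 211, Rational(10, 211), Rational(77, 211))) = Mul(-1, Rational(29627, 211)) = Rational(-29627, 211)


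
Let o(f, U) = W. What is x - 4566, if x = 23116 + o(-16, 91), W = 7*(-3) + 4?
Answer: 18533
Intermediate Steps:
W = -17 (W = -21 + 4 = -17)
o(f, U) = -17
x = 23099 (x = 23116 - 17 = 23099)
x - 4566 = 23099 - 4566 = 18533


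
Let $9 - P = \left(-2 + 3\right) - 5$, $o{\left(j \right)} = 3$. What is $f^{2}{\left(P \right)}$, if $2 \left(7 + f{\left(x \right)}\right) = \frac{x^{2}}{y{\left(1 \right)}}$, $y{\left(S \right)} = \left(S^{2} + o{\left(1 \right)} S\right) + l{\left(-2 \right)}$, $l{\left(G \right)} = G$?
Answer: $\frac{19881}{16} \approx 1242.6$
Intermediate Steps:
$P = 13$ ($P = 9 - \left(\left(-2 + 3\right) - 5\right) = 9 - \left(1 - 5\right) = 9 - -4 = 9 + 4 = 13$)
$y{\left(S \right)} = -2 + S^{2} + 3 S$ ($y{\left(S \right)} = \left(S^{2} + 3 S\right) - 2 = -2 + S^{2} + 3 S$)
$f{\left(x \right)} = -7 + \frac{x^{2}}{4}$ ($f{\left(x \right)} = -7 + \frac{x^{2} \frac{1}{-2 + 1^{2} + 3 \cdot 1}}{2} = -7 + \frac{x^{2} \frac{1}{-2 + 1 + 3}}{2} = -7 + \frac{x^{2} \cdot \frac{1}{2}}{2} = -7 + \frac{\frac{1}{2} x^{2}}{2} = -7 + \frac{x^{2}}{4}$)
$f^{2}{\left(P \right)} = \left(-7 + \frac{13^{2}}{4}\right)^{2} = \left(-7 + \frac{1}{4} \cdot 169\right)^{2} = \left(-7 + \frac{169}{4}\right)^{2} = \left(\frac{141}{4}\right)^{2} = \frac{19881}{16}$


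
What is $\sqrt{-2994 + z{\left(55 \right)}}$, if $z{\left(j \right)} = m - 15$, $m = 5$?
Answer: $2 i \sqrt{751} \approx 54.809 i$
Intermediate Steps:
$z{\left(j \right)} = -10$ ($z{\left(j \right)} = 5 - 15 = -10$)
$\sqrt{-2994 + z{\left(55 \right)}} = \sqrt{-2994 - 10} = \sqrt{-3004} = 2 i \sqrt{751}$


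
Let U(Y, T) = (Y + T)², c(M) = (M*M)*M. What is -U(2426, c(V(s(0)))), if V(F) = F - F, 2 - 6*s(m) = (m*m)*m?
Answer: -5885476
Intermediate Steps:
s(m) = ⅓ - m³/6 (s(m) = ⅓ - m*m*m/6 = ⅓ - m²*m/6 = ⅓ - m³/6)
V(F) = 0
c(M) = M³ (c(M) = M²*M = M³)
U(Y, T) = (T + Y)²
-U(2426, c(V(s(0)))) = -(0³ + 2426)² = -(0 + 2426)² = -1*2426² = -1*5885476 = -5885476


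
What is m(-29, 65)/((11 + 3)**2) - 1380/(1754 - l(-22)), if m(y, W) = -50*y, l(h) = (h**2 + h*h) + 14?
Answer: 106115/18914 ≈ 5.6104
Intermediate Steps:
l(h) = 14 + 2*h**2 (l(h) = (h**2 + h**2) + 14 = 2*h**2 + 14 = 14 + 2*h**2)
m(-29, 65)/((11 + 3)**2) - 1380/(1754 - l(-22)) = (-50*(-29))/((11 + 3)**2) - 1380/(1754 - (14 + 2*(-22)**2)) = 1450/(14**2) - 1380/(1754 - (14 + 2*484)) = 1450/196 - 1380/(1754 - (14 + 968)) = 1450*(1/196) - 1380/(1754 - 1*982) = 725/98 - 1380/(1754 - 982) = 725/98 - 1380/772 = 725/98 - 1380*1/772 = 725/98 - 345/193 = 106115/18914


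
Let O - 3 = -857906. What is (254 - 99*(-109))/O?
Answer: -11045/857903 ≈ -0.012874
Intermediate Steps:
O = -857903 (O = 3 - 857906 = -857903)
(254 - 99*(-109))/O = (254 - 99*(-109))/(-857903) = (254 + 10791)*(-1/857903) = 11045*(-1/857903) = -11045/857903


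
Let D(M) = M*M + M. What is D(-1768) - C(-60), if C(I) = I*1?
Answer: 3124116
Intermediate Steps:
C(I) = I
D(M) = M + M² (D(M) = M² + M = M + M²)
D(-1768) - C(-60) = -1768*(1 - 1768) - 1*(-60) = -1768*(-1767) + 60 = 3124056 + 60 = 3124116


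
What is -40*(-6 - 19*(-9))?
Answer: -6600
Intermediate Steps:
-40*(-6 - 19*(-9)) = -40*(-6 + 171) = -40*165 = -6600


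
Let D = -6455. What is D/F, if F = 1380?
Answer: -1291/276 ≈ -4.6775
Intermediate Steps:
D/F = -6455/1380 = -6455*1/1380 = -1291/276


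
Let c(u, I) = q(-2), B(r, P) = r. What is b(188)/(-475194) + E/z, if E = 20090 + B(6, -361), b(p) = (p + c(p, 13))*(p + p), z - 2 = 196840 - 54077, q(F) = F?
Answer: -72485736/11306845235 ≈ -0.0064108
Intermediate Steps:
z = 142765 (z = 2 + (196840 - 54077) = 2 + 142763 = 142765)
c(u, I) = -2
b(p) = 2*p*(-2 + p) (b(p) = (p - 2)*(p + p) = (-2 + p)*(2*p) = 2*p*(-2 + p))
E = 20096 (E = 20090 + 6 = 20096)
b(188)/(-475194) + E/z = (2*188*(-2 + 188))/(-475194) + 20096/142765 = (2*188*186)*(-1/475194) + 20096*(1/142765) = 69936*(-1/475194) + 20096/142765 = -11656/79199 + 20096/142765 = -72485736/11306845235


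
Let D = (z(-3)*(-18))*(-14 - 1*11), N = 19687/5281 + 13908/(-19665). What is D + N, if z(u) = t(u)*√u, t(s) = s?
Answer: 5503451/1821945 - 1350*I*√3 ≈ 3.0206 - 2338.3*I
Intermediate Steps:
N = 5503451/1821945 (N = 19687*(1/5281) + 13908*(-1/19665) = 19687/5281 - 244/345 = 5503451/1821945 ≈ 3.0206)
z(u) = u^(3/2) (z(u) = u*√u = u^(3/2))
D = -1350*I*√3 (D = ((-3)^(3/2)*(-18))*(-14 - 1*11) = (-3*I*√3*(-18))*(-14 - 11) = (54*I*√3)*(-25) = -1350*I*√3 ≈ -2338.3*I)
D + N = -1350*I*√3 + 5503451/1821945 = 5503451/1821945 - 1350*I*√3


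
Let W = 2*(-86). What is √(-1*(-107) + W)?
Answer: I*√65 ≈ 8.0623*I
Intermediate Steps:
W = -172
√(-1*(-107) + W) = √(-1*(-107) - 172) = √(107 - 172) = √(-65) = I*√65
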